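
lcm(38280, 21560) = 1875720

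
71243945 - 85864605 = -14620660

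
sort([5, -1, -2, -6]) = [-6, -2, -1, 5]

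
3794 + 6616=10410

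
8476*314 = 2661464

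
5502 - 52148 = -46646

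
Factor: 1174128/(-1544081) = -1 * 2^4 * 3^1 * 7^(-1) * 11^(-2) * 61^1 * 401^1 * 1823^(-1)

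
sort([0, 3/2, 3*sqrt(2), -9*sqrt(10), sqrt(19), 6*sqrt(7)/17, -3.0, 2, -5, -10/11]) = [-9*sqrt(10), -5, -3.0, -10/11, 0, 6*sqrt(7)/17, 3/2, 2, 3*sqrt(2), sqrt(19)]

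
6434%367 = 195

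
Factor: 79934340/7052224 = 2^(-4)*3^1*5^1*17^1*101^(-1)*1091^(-1)*78367^1 = 19983585/1763056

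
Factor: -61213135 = -1 * 5^1 * 151^1 * 81077^1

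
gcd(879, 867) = 3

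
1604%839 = 765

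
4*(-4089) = -16356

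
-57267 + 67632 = 10365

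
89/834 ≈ 0.107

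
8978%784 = 354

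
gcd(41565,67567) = 1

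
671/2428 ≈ 0.276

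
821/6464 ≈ 0.127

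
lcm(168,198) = 5544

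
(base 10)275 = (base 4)10103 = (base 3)101012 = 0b100010011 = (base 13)182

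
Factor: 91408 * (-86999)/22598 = -1 * 2^3 * 11^2 * 29^1 * 197^1 * 719^1 * 11299^(-1) = -3976202296/11299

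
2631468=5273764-2642296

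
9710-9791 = -81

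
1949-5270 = -3321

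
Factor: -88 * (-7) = 2^3 * 7^1 * 11^1 = 616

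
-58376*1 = -58376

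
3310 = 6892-3582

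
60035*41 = 2461435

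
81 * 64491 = 5223771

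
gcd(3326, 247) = 1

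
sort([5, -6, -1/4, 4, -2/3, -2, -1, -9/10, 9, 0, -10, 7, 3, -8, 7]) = [-10, -8, -6, -2, -1, -9/10, -2/3, -1/4, 0, 3, 4, 5, 7, 7, 9]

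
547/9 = 60 + 7/9 ≈ 60.78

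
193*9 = 1737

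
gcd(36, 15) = 3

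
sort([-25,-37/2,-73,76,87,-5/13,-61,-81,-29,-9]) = [-81,-73,-61,-29,-25,-37/2,-9,-5/13,76,87]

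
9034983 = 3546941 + 5488042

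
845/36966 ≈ 0.0229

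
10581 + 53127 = 63708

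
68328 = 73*936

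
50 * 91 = 4550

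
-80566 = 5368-85934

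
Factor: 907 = 907^1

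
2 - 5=-3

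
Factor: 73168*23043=2^4*3^1*17^1*269^1*7681^1=1686010224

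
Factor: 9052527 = 3^1 * 11^1 * 31^1 * 8849^1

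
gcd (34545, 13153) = 7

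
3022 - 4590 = -1568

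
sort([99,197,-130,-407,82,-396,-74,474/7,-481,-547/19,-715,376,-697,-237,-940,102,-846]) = [-940,-846,-715,-697,-481,-407,-396,-237,-130,-74,-547/19,474/7,82,99,102,197,376]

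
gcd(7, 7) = 7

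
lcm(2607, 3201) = 252879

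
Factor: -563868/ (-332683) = 2^2 * 3^3 * 13^ (-1) * 23^1 * 157^ (-1) * 163^ (-1) * 227^1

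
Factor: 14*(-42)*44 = -1*2^4*3^1*7^2*11^1 = -25872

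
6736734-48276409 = -41539675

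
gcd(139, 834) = 139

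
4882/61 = 80+2/61 ≈ 80.03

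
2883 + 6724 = 9607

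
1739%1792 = 1739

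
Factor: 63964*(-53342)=-1*2^3*149^1*179^1*15991^1=-3411967688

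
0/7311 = 0 = 0.00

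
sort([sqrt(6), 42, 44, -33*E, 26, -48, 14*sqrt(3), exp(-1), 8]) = [-33*E, -48, exp(-1), sqrt(6), 8, 14*sqrt(3), 26, 42, 44]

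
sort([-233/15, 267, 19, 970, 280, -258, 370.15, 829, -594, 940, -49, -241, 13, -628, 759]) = [-628, -594, -258, -241, -49, -233/15, 13, 19, 267, 280, 370.15, 759, 829, 940, 970]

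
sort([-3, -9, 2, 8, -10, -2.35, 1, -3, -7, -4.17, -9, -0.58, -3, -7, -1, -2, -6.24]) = [-10, -9, -9, -7, -7, -6.24, -4.17, -3, -3, -3, -2.35, -2, -1, -0.58, 1, 2, 8]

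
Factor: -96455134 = -1*2^1*19^1*2538293^1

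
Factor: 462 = 2^1*3^1*7^1*11^1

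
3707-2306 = 1401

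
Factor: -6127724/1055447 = -1*2^2*23^(-1)*83^1*109^(-1)*421^(-1)*18457^1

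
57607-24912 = 32695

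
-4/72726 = -2/36363 ≈ -0.0000550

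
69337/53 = 1308 + 13/53 ≈ 1308.25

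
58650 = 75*782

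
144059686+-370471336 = -226411650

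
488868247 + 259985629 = 748853876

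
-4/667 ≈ -0.00600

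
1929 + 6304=8233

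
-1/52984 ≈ -0.0000189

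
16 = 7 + 9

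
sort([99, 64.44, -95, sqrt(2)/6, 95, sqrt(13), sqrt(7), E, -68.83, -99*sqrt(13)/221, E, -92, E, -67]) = [-95, -92, -68.83, -67, -99*sqrt(13)/221, sqrt(2)/6, sqrt(7), E, E, E, sqrt(13), 64.44, 95, 99]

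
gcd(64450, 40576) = 2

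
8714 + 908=9622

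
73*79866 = 5830218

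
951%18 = 15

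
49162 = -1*(-49162)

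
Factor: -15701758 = -1 * 2^1 * 1459^1 * 5381^1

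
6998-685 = 6313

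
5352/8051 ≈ 0.665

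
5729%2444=841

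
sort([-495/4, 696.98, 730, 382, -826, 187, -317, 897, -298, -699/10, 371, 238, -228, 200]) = [-826, -317, -298, -228, -495/4, -699/10, 187, 200, 238, 371, 382, 696.98, 730, 897]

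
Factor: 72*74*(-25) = -1*2^4*3^2*5^2*37^1 = -133200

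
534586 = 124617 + 409969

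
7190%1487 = 1242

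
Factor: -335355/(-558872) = 2^(-3)*3^1*5^1*79^1*283^1*69859^(-1)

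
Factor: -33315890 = -1 * 2^1 * 5^1 * 1097^1 * 3037^1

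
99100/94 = 49550/47 ≈ 1054.26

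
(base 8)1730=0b1111011000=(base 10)984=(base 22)20g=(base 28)174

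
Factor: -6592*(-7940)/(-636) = -1*2^6*3^(-1)*5^1*53^(-1)*103^1*397^1 = -13085120/159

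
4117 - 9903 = -5786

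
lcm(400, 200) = 400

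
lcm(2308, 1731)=6924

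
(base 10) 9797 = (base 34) 8g5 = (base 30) aqh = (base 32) 9i5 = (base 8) 23105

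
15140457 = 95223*159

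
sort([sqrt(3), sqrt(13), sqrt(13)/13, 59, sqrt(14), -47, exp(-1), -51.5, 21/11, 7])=[-51.5, -47, sqrt(13)/13, exp(-1), sqrt(3), 21/11, sqrt(13), sqrt(14), 7, 59]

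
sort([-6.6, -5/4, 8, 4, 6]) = [-6.6, -5/4, 4, 6, 8]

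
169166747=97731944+71434803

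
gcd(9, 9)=9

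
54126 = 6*9021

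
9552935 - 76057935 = -66505000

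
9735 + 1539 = 11274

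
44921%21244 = 2433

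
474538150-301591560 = 172946590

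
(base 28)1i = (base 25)1l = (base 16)2e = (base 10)46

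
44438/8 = 5554 + 3/4 = 5554.75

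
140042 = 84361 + 55681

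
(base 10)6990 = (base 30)7n0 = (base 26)a8m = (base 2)1101101001110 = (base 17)1733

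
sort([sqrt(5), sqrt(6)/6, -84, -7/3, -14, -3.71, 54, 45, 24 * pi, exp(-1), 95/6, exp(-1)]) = [-84, -14, -3.71, -7/3, exp(-1), exp(-1), sqrt(6)/6, sqrt(5), 95/6, 45, 54, 24 * pi]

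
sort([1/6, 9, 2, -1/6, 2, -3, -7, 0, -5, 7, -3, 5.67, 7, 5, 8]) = [-7, -5, -3, -3, -1/6, 0, 1/6, 2, 2, 5, 5.67, 7, 7, 8, 9]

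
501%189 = 123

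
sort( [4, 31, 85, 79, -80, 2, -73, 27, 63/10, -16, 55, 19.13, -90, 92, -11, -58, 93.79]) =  [-90, -80, -73, -58, -16, -11, 2, 4, 63/10, 19.13, 27, 31, 55, 79, 85, 92, 93.79]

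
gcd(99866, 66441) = 1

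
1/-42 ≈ -0.0238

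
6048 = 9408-3360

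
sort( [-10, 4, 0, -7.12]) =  [-10, -7.12, 0, 4]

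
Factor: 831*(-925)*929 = -1*3^1*5^2*37^1*277^1*929^1 = -714099075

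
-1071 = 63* (-17)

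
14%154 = 14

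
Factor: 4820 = 2^2 * 5^1 * 241^1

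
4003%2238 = 1765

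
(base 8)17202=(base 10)7810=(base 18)161g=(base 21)hej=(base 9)11637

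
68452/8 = 17113/2 = 8556.50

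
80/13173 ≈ 0.00607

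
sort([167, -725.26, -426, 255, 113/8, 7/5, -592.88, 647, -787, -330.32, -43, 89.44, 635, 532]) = [-787, -725.26, -592.88, -426, -330.32, -43, 7/5, 113/8, 89.44, 167, 255, 532, 635, 647]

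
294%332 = 294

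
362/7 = 51 + 5/7 ≈ 51.71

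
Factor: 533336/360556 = 2^1 * 7^ (-1) * 79^ (-1) * 409^1 = 818/553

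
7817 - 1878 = 5939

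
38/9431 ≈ 0.00403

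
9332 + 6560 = 15892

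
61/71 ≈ 0.859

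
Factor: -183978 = -1*2^1*3^3*3407^1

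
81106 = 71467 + 9639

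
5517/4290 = 1 + 409/1430 ≈ 1.29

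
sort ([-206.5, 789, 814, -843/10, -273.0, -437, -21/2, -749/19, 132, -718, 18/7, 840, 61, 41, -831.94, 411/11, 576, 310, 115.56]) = [-831.94, -718, -437, -273.0, -206.5, -843/10, -749/19, -21/2, 18/7, 411/11, 41, 61, 115.56, 132, 310, 576, 789, 814, 840]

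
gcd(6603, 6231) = 93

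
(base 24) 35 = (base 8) 115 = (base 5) 302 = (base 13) 5c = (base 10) 77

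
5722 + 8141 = 13863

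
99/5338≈0.0185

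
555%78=9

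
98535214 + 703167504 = 801702718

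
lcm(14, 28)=28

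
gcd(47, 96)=1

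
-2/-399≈0.00501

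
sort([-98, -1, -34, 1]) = [-98, -34, -1, 1]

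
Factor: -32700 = -1*2^2*3^1*5^2*109^1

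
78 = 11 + 67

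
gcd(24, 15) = 3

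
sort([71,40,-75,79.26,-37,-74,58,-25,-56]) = [-75,-74,-56,-37,-25,40,58,71,79.26]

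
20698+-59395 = -38697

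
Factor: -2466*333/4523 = -1*2^1*3^4*37^1*137^1*4523^(-1) = -821178/4523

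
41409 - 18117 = 23292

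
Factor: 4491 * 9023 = 3^2 * 7^1 * 499^1 * 1289^1 = 40522293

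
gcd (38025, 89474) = 1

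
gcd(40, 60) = 20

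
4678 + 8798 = 13476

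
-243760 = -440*554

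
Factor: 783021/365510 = 2^(-1) * 3^1 * 5^(-1) * 211^1 * 1237^1 * 36551^(-1)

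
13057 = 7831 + 5226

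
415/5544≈0.0749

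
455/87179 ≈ 0.00522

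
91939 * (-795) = -73091505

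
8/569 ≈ 0.0141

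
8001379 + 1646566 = 9647945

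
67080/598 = 2580/23 ≈ 112.17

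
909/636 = 1 + 91/212 ≈ 1.43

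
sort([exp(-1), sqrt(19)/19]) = [sqrt(19)/19, exp(-1)]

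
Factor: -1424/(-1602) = 2^3 * 3^(-2) = 8/9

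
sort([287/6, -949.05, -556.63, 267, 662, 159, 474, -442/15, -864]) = [-949.05, -864, -556.63, -442/15, 287/6, 159, 267, 474, 662]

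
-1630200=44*(-37050)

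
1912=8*239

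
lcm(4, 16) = 16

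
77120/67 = 1151 + 3/67≈1151.04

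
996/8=124+1/2=124.50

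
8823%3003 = 2817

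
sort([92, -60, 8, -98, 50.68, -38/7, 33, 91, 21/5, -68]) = [-98, -68, -60, -38/7, 21/5, 8, 33, 50.68, 91, 92]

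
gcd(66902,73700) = 22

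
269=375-106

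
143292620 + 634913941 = 778206561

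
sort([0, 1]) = [0, 1]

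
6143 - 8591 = -2448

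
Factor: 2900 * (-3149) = -1 * 2^2 * 5^2 * 29^1 * 47^1 * 67^1 = -9132100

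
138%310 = 138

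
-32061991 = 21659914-53721905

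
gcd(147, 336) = 21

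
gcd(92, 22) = 2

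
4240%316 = 132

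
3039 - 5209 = -2170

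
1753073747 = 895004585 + 858069162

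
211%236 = 211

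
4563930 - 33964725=-29400795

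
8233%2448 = 889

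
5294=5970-676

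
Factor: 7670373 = 3^1*2556791^1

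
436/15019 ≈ 0.0290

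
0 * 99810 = 0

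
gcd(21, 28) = 7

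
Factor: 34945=5^1*29^1*241^1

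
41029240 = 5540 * 7406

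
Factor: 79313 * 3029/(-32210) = -1 * 2^(-1) * 5^(-1) * 13^2 * 233^1 * 3221^(-1) * 6101^1 = -240239077/32210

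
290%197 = 93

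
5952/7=850 + 2/7 ≈ 850.29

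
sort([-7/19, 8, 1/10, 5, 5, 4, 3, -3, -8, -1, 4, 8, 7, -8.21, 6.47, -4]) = [-8.21, -8, -4, -3, -1, -7/19, 1/10, 3, 4, 4, 5, 5, 6.47, 7, 8, 8]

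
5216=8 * 652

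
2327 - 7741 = -5414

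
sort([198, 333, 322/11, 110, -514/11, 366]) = [-514/11, 322/11, 110, 198, 333, 366]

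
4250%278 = 80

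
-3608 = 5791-9399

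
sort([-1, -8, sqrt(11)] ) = [-8, -1, sqrt(11)] 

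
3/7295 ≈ 0.000411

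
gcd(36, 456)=12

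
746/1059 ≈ 0.704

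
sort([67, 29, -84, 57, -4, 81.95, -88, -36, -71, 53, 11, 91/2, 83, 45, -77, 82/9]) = [-88, -84, -77, -71, -36, -4, 82/9, 11, 29, 45, 91/2, 53, 57, 67, 81.95, 83]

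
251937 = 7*35991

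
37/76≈0.487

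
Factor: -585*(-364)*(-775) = -1*2^2*3^2*5^3*7^1*13^2*31^1 = -165028500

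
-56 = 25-81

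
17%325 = 17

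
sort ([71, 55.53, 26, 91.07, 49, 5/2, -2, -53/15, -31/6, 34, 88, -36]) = [-36, -31/6, -53/15, -2, 5/2, 26, 34, 49, 55.53, 71, 88, 91.07]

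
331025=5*66205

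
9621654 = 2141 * 4494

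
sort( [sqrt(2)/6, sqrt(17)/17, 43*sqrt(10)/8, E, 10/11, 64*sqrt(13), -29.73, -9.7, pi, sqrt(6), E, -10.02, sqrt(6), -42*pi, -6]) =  [-42*pi, -29.73, -10.02, -9.7, -6, sqrt(2)/6, sqrt(17)/17, 10/11, sqrt(6), sqrt(6), E, E, pi, 43*sqrt(10)/8, 64*sqrt(13)]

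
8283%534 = 273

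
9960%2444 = 184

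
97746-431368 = -333622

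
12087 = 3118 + 8969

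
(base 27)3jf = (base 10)2715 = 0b101010011011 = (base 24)4h3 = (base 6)20323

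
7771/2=3885 + 1/2=3885.50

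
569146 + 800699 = 1369845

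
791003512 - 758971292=32032220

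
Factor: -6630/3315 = -1 * 2^1 = -2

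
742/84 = 53/6 ≈ 8.83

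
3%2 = 1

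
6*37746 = 226476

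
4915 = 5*983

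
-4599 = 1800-6399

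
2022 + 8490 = 10512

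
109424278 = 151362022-41937744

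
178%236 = 178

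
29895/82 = 364+47/82≈364.57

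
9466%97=57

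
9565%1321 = 318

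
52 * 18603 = 967356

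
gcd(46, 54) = 2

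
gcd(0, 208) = 208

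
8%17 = 8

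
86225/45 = 1916+1/9 ≈ 1916.11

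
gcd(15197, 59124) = 13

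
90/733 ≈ 0.123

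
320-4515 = -4195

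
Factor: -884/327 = -1*2^2*3^(-1)*13^1*17^1*109^(-1)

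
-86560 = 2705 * (-32)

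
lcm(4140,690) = 4140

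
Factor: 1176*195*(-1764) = -1*2^5*3^4*5^1*7^4*13^1 = -404520480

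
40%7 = 5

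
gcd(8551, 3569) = 1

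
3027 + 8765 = 11792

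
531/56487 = 177/18829 ≈ 0.00940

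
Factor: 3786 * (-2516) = -1 * 2^3 * 3^1 * 17^1 * 37^1 * 631^1 = -9525576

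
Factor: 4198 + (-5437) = -1 * 3^1 * 7^1 * 59^1 = -1239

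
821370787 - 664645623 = 156725164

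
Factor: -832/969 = -1*2^6*3^(-1)*13^1*17^(-1)*19^(-1)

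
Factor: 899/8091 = 3^(-2) = 1/9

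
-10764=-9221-1543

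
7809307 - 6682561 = 1126746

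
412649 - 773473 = -360824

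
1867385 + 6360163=8227548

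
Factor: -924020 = -1*2^2*5^1*47^1*983^1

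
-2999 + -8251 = -11250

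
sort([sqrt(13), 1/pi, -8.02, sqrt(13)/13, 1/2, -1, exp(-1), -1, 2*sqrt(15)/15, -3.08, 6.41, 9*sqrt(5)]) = [-8.02, -3.08, -1, -1, sqrt(13)/13, 1/pi, exp(-1), 1/2, 2*sqrt(15)/15, sqrt(13), 6.41, 9*sqrt(5)]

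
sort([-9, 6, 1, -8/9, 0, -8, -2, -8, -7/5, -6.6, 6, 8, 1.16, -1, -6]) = [-9, -8, -8, -6.6, -6, -2, -7/5, -1, -8/9, 0, 1, 1.16, 6, 6, 8]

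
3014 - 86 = 2928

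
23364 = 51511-28147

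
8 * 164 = 1312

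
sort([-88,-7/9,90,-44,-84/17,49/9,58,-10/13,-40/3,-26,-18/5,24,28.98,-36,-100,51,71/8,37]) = [-100,-88,-44,-36,-26,-40/3,-84/17,-18/5,-7/9,-10/13,49/9,71/8,24,28.98,37,51,58,90]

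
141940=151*940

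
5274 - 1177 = 4097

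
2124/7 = 303+3/7 ≈ 303.43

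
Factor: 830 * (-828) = -1 * 2^3 * 3^2 * 5^1 * 23^1 * 83^1 = -687240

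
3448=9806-6358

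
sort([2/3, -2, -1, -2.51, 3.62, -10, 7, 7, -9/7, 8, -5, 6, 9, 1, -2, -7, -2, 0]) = [-10, -7, -5, -2.51, -2, -2, -2, -9/7, -1, 0, 2/3, 1, 3.62, 6, 7, 7, 8, 9]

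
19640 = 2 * 9820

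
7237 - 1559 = 5678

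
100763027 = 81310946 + 19452081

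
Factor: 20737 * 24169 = 89^1 * 233^1 * 24169^1 = 501192553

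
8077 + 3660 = 11737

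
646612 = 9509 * 68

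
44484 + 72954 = 117438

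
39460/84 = 469 + 16/21 ≈ 469.76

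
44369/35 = 1267 + 24/35≈1267.69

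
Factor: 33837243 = 3^1*11^1*173^1*5927^1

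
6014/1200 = 3007/600 ≈ 5.01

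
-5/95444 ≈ -0.0000524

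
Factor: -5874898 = -1*2^1*181^1*16229^1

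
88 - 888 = -800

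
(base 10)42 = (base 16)2a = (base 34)18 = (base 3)1120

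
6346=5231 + 1115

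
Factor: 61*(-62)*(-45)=2^1*3^2*5^1*31^1*61^1=170190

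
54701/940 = 58 + 181/940 ≈ 58.19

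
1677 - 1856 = -179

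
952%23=9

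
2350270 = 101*23270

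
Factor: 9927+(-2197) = 2^1*5^1*773^1 = 7730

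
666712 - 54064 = 612648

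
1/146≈0.00685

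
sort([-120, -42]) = [-120, -42]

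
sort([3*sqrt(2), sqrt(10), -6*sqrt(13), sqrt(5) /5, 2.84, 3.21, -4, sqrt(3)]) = [-6*sqrt(13), -4, sqrt(5) /5, sqrt(3), 2.84, sqrt(10), 3.21, 3*sqrt(2)]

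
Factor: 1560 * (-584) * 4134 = -1 * 2^7 * 3^2 * 5^1 * 13^2 * 53^1 * 73^1 = -3766239360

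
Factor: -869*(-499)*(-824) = -1*2^3*11^1*79^1*103^1*499^1 = -357311944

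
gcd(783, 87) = 87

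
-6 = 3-9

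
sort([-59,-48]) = [-59,-48]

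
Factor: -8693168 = -1 * 2^4 * 11^1 * 49393^1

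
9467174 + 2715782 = 12182956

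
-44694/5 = -8938 - 4/5 = -8938.80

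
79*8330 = 658070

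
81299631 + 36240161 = 117539792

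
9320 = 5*1864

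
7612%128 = 60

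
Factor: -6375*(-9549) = 3^3*5^3*17^1*1061^1 = 60874875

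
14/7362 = 7/3681≈0.00190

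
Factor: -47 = -1*47^1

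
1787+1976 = 3763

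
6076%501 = 64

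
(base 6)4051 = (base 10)895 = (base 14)47d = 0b1101111111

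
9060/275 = 1812/55 ≈ 32.95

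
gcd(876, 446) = 2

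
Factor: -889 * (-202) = 2^1 * 7^1 * 101^1 * 127^1 = 179578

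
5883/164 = 35 + 143/164 ≈ 35.87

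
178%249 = 178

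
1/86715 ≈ 0.0000115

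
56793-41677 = 15116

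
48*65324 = 3135552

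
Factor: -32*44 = -1*2^7*11^1 = -1408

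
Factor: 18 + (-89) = -1 * 71^1 = -71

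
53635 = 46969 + 6666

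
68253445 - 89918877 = -21665432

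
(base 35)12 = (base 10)37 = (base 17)23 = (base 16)25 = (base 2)100101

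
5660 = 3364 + 2296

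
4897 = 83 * 59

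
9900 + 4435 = 14335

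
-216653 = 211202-427855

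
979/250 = 3 + 229/250≈3.92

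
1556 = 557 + 999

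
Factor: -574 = -1*2^1*7^1*41^1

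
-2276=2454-4730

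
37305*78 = 2909790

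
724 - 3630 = -2906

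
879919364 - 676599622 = 203319742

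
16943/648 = 26 + 95/648 ≈ 26.15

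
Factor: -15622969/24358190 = -1 * 2^(-1) * 5^(-1) * 19^(-1) * 53^1 * 128201^(-1) * 294773^1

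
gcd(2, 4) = 2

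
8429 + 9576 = 18005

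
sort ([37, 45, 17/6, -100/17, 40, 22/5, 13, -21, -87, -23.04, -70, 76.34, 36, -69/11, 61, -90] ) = [-90, -87, -70, -23.04, -21, -69/11, -100/17, 17/6, 22/5, 13, 36, 37, 40, 45, 61, 76.34] 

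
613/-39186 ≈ -0.0156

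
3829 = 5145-1316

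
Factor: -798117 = -1 * 3^1 * 223^1 * 1193^1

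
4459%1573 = 1313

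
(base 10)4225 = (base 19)bd7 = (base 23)7mg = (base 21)9c4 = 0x1081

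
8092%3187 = 1718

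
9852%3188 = 288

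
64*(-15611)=-999104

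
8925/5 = 1785 = 1785.00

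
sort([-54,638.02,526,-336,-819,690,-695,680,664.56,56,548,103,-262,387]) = [-819,-695,-336,-262,-54,56,103,387,526,548,638.02,664.56,680,690]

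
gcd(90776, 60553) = 1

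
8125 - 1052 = 7073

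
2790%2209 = 581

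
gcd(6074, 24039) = 1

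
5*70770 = 353850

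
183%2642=183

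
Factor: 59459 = 37^1 * 1607^1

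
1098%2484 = 1098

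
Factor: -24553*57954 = -1*2^1*3^1*13^1*43^1*571^1*743^1 = -1422944562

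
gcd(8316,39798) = 594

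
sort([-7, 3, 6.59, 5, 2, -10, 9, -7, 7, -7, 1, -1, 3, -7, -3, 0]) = [-10, -7, -7, -7, -7, -3, -1, 0, 1, 2, 3, 3, 5, 6.59, 7, 9]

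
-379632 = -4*94908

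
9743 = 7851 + 1892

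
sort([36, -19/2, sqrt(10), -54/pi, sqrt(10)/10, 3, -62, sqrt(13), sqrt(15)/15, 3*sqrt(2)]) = [-62, -54/pi, -19/2, sqrt(15)/15, sqrt(10)/10, 3, sqrt(10), sqrt(13), 3*sqrt(2), 36]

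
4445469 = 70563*63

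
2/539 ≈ 0.00371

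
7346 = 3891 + 3455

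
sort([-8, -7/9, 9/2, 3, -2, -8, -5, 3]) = [-8, -8, -5, -2, -7/9, 3, 3, 9/2]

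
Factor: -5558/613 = -1*2^1*7^1*397^1*613^(-1)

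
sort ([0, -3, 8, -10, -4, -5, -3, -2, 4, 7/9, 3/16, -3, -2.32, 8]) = [-10, -5, -4, -3, -3, -3, -2.32, -2, 0, 3/16, 7/9, 4, 8, 8]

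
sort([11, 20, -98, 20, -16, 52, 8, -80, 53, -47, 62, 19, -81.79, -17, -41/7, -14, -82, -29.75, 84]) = [-98, -82, -81.79, -80, -47, -29.75, -17, -16, -14, -41/7, 8, 11, 19, 20, 20, 52, 53, 62, 84]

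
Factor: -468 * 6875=-1 * 2^2 * 3^2 * 5^4 * 11^1 * 13^1=-3217500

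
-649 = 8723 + -9372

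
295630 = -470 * (-629)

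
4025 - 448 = 3577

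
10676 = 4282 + 6394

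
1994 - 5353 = -3359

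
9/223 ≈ 0.0404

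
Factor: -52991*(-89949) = 3^1*19^1*2789^1*29983^1 = 4766487459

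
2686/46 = 58 + 9/23 ≈ 58.39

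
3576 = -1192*(-3)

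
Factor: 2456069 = 7^1 * 11^1 * 167^1 * 191^1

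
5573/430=12 + 413/430 ≈ 12.96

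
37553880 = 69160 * 543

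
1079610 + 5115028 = 6194638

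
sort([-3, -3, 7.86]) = [-3, -3, 7.86]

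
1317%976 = 341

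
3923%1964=1959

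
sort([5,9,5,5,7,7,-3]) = [-3,5,5,5,7,7,9]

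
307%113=81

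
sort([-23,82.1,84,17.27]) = [-23,17.27,82.1,84]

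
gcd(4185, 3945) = 15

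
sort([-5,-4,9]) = [-5,-4,9]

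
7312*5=36560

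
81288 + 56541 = 137829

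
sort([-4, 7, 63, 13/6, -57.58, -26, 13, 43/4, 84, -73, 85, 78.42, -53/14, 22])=[-73, -57.58, -26, -4, -53/14, 13/6, 7, 43/4, 13, 22, 63, 78.42, 84, 85]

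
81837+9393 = 91230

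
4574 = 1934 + 2640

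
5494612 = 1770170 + 3724442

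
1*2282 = 2282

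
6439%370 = 149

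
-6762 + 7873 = 1111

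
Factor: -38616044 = -1*2^2*17^1*567883^1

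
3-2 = 1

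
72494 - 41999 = 30495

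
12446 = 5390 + 7056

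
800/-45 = -160/9 ≈ -17.78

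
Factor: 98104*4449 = 2^3*3^1*1483^1*12263^1 = 436464696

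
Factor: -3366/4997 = -1*2^1*3^2*11^1*17^1*19^(-1)*263^(-1)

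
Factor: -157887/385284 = -1 * 2^ (-2) * 3^1 * 53^1 * 97^ (-1) = -159/388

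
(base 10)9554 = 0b10010101010010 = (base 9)14085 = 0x2552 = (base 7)36566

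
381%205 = 176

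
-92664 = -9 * 10296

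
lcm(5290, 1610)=37030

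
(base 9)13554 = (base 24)fna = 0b10001111110010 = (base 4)2033302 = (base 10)9202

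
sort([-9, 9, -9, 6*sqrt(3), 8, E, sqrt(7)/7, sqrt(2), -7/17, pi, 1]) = [-9, -9, -7/17, sqrt(7)/7, 1, sqrt(2), E, pi, 8, 9, 6*sqrt(3)]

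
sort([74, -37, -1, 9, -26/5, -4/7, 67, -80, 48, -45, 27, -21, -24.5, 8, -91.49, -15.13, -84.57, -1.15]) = [-91.49, -84.57, -80, -45, -37, -24.5, -21, -15.13, -26/5, -1.15, -1, -4/7, 8, 9, 27, 48, 67, 74]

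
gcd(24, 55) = 1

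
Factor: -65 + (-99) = -1 * 2^2 * 41^1 = -164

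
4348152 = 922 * 4716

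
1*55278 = 55278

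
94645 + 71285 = 165930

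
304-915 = -611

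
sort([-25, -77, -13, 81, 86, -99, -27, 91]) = [-99, -77, -27, -25, -13, 81, 86, 91]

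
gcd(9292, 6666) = 202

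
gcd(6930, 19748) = 2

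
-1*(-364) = 364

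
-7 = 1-8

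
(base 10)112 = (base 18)64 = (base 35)37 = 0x70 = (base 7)220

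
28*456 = 12768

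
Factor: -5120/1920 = -1*2^3*3^ (-1) = -8/3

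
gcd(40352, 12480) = 416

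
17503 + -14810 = 2693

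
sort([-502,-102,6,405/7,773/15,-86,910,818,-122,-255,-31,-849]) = [-849,-502,-255,-122,-102,-86,-31,6,773/15,405/7,818,910]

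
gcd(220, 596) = 4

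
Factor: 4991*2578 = 2^1*7^1*23^1*31^1*1289^1 = 12866798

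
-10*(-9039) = 90390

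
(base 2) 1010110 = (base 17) 51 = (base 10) 86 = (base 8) 126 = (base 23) 3h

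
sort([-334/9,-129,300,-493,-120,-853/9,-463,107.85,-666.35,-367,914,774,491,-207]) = [-666.35,-493,-463,-367,-207,-129,-120,-853/9,-334/9,107.85,300,491,774,914]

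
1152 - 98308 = -97156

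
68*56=3808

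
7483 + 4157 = 11640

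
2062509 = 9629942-7567433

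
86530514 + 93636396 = 180166910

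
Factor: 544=2^5*17^1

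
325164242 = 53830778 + 271333464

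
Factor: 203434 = 2^1 * 7^1 * 11^1 * 1321^1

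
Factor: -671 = -1 * 11^1 * 61^1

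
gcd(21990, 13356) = 6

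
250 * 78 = 19500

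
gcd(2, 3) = 1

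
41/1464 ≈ 0.0280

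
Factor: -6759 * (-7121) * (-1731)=-1 * 3^3 * 577^1 * 751^1 * 7121^1=-83314482309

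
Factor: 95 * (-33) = -1 * 3^1 * 5^1 * 11^1 * 19^1 = -3135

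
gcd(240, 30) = 30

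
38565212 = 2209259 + 36355953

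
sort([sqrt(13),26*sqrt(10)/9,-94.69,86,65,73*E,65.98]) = [-94.69,sqrt(13),26*sqrt(10)/9,65,65.98,86,73*E]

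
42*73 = 3066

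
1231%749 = 482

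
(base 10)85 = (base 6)221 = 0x55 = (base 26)37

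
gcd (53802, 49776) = 366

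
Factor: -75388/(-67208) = 2^(-1)*31^(-1)*47^1*271^(-1)*401^1 = 18847/16802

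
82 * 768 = 62976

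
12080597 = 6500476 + 5580121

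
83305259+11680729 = 94985988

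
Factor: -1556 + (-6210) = -1*2^1*11^1*353^1 = -7766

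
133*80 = 10640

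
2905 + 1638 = 4543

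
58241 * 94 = 5474654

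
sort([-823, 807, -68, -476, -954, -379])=[-954, -823, -476, -379, -68, 807]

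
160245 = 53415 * 3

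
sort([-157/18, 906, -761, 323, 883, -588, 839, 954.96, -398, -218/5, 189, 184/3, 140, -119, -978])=[-978, -761, -588, -398, -119, -218/5, -157/18, 184/3, 140, 189, 323, 839, 883, 906, 954.96]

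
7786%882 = 730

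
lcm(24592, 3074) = 24592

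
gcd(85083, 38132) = 1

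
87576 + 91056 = 178632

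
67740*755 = 51143700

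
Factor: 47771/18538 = 2^(-1) * 13^(-1) * 67^1 = 67/26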